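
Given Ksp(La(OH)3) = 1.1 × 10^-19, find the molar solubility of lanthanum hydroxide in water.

8.0 × 10^-6 M

La(OH)3(s) ⇌ La^3+ + 3 OH^-
Ksp = [La^3+][OH^-]^3
For each mole of La(OH)3 that dissolves: [La^3+] = s, [OH^-] = 3s.
So Ksp = s × (3s)^3 = 27s^4
s^4 = 1.1 × 10^-19 / 27, so s = 8.0 x 10^-6 M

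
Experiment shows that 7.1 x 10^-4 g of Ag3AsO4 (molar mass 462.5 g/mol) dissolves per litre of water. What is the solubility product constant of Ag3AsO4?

Molar solubility s = (7.1 × 10^-4 g/L) / (462.5 g/mol) = 1.54 x 10^-6 M.
Ag3AsO4(s) ⇌ 3 Ag^+(aq) + AsO4^3-(aq)
For each mole of Ag3AsO4 that dissolves: [Ag^+] = 3s, [AsO4^3-] = s.
Ksp = [Ag^+]^3[AsO4^3-]
Ksp = (3s)^3s = 27s^4
With s = 1.54 x 10^-6: Ksp = 1.5 x 10^-22

1.5e-22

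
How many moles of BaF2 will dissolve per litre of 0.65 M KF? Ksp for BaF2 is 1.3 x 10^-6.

3.1 × 10^-6 M

BaF2(s) ⇌ Ba^2+ + 2 F^-
Ksp = [Ba^2+][F^-]^2
Let s = moles of BaF2 that dissolve per litre. [Ba^2+] = s, [F^-] = 0.65 + 2s ≈ 0.65 (since F^- from KF dominates).
Ksp ≈ s × (0.65)^2
s = 3.1 x 10^-6 M
Check: 2s = 6.2 x 10^-6 ≪ 0.65, so the approximation is valid.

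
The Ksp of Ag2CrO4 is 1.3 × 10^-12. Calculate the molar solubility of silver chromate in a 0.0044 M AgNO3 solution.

Ag2CrO4(s) ⇌ 2 Ag^+(aq) + CrO4^2-(aq)
Ksp = [Ag^+]^2[CrO4^2-]
Let s be the molar solubility in this solution. [Ag^+] = 0.0044 + 2s ≈ 0.0044, [CrO4^2-] = s (Ksp is small, so little additional dissolves).
Ksp ≈ (0.0044)^2 × s
s = 6.7 × 10^-8 M
Check: 2s = 1.3 × 10^-7 ≪ 0.0044, so the approximation is valid.

s ≈ 6.7 × 10^-8 M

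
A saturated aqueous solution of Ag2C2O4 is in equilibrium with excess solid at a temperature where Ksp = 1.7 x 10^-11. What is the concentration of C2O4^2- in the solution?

[C2O4^2-] = 1.6e-4 M

Ag2C2O4(s) ⇌ 2 Ag^+ + C2O4^2-
Ksp = [Ag^+]^2[C2O4^2-]
With molar solubility s: [Ag^+] = 2s, [C2O4^2-] = s.
Substituting: Ksp = (2s)^2s = 4s^3
s = (1.7 x 10^-11 / 4)^(1/3) = 1.62 × 10^-4 M
[C2O4^2-] = s = 1.6 x 10^-4 M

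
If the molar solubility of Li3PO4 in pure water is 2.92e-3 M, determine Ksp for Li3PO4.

Ksp = 1.96 x 10^-9

Li3PO4(s) <=> 3 Li^+ + PO4^3-
If s mol/L of Li3PO4 dissolves, [Li^+] = 3s and [PO4^3-] = s.
Ksp = [Li^+]^3[PO4^3-]
Ksp = (3s)^3s = 27s^4
Ksp = 27 × (2.92 × 10^-3)^4 = 1.96 × 10^-9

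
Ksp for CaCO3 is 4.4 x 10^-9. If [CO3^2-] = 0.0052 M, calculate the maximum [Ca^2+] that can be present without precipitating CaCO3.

[Ca^2+] ≈ 8.5 × 10^-7 M

CaCO3(s) ⇌ Ca^2+(aq) + CO3^2-(aq)
Ksp = [Ca^2+][CO3^2-]
Precipitation begins when Q = Ksp. With [CO3^2-] = 0.0052 M:
4.4 x 10^-9 = (0.0052) × [Ca^2+]
[Ca^2+] = (4.4 x 10^-9 / 5.2 x 10^-3) = 8.5 × 10^-7 M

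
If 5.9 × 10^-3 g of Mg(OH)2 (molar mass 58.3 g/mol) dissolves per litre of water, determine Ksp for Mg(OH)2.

Ksp = 4.1e-12

Molar solubility s = (5.9 × 10^-3 g/L) / (58.3 g/mol) = 1.01 × 10^-4 M.
Mg(OH)2(s) <=> Mg^2+ + 2 OH^-
For each mole of Mg(OH)2 that dissolves: [Mg^2+] = s, [OH^-] = 2s.
Ksp = [Mg^2+][OH^-]^2
Substituting: Ksp = s(2s)^2 = 4s^3
Ksp = 4 × (1.01 × 10^-4)^3 = 4.1 × 10^-12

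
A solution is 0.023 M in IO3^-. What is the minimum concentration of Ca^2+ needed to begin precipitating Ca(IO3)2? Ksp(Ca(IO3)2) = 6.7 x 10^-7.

1.3e-3 M

Ca(IO3)2(s) ⇌ Ca^2+(aq) + 2 IO3^-(aq)
Ksp = [Ca^2+][IO3^-]^2
Precipitation begins when Q = Ksp. With [IO3^-] = 0.023 M:
6.7 x 10^-7 = (0.023)^2 × [Ca^2+]
[Ca^2+] = (6.7 x 10^-7 / 5.29 × 10^-4) = 1.3 × 10^-3 M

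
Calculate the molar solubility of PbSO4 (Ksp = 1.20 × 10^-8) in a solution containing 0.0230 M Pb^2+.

PbSO4(s) <=> Pb^2+(aq) + SO4^2-(aq)
Ksp = [Pb^2+][SO4^2-]
If s mol/L dissolves here, [Pb^2+] = 0.0230 + s ≈ 0.0230, [SO4^2-] = s (Ksp is small, so little additional dissolves).
Ksp ≈ 0.0230 × s
s = 5.22 × 10^-7 M
Check: s = 5.2 × 10^-7 ≪ 0.0230, so the approximation is valid.

s ≈ 5.22 × 10^-7 M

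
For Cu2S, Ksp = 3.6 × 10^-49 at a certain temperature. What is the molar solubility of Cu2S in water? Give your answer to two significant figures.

Cu2S(s) ⇌ 2 Cu^+ + S^2-
Ksp = [Cu^+]^2[S^2-]
If s mol/L of Cu2S dissolves, [Cu^+] = 2s and [S^2-] = s.
Substituting: Ksp = (2s)^2s = 4s^3
s = (3.6 × 10^-49 / 4)^(1/3) = 4.5 x 10^-17 M

s = 4.5e-17 M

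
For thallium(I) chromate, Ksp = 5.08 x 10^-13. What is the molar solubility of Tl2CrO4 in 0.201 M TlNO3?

s = 1.26e-11 M

Tl2CrO4(s) ⇌ 2 Tl^+(aq) + CrO4^2-(aq)
Ksp = [Tl^+]^2[CrO4^2-]
Let s be the molar solubility in this solution. [Tl^+] = 0.201 + 2s ≈ 0.201, [CrO4^2-] = s (since Tl^+ from TlNO3 dominates).
Ksp ≈ (0.201)^2 × s
s = 1.26 × 10^-11 M
Check: 2s = 2.5 × 10^-11 ≪ 0.201, so the approximation is valid.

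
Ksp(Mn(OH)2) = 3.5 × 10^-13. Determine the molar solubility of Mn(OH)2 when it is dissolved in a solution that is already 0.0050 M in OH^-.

s ≈ 1.4e-8 M

Mn(OH)2(s) ⇌ Mn^2+(aq) + 2 OH^-(aq)
Ksp = [Mn^2+][OH^-]^2
Let s be the molar solubility in this solution. [Mn^2+] = s, [OH^-] = 0.0050 + 2s ≈ 0.0050 (since the OH^- already present dominates).
Ksp ≈ s × (0.0050)^2
s = 1.4 × 10^-8 M
Check: 2s = 2.8 × 10^-8 ≪ 0.0050, so the approximation is valid.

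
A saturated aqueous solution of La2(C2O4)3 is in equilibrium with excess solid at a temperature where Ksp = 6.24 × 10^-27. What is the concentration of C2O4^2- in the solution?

[C2O4^2-] = 6.75e-6 M

La2(C2O4)3(s) ⇌ 2 La^3+ + 3 C2O4^2-
Ksp = [La^3+]^2[C2O4^2-]^3
For each mole of La2(C2O4)3 that dissolves: [La^3+] = 2s, [C2O4^2-] = 3s.
Substituting: Ksp = (2s)^2(3s)^3 = 108s^5
Solving, s = (6.24 × 10^-27/108)^(1/5) = 2.251 × 10^-6 M
[C2O4^2-] = 3s = 6.75 x 10^-6 M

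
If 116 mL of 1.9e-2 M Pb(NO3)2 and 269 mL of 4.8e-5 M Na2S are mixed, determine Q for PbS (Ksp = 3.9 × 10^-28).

Total volume = 116 + 269 = 385 mL.
[Pb^2+] = 1.9 × 10^-2 × (116/385) = 5.72 x 10^-3 M
[S^2-] = 4.8 × 10^-5 × (269/385) = 3.35 × 10^-5 M
PbS(s) ⇌ Pb^2+(aq) + S^2-(aq), so Q = [Pb^2+][S^2-]
Q = (5.72 × 10^-3)(3.35 × 10^-5) = 1.9 × 10^-7
Q > Ksp, so PbS will precipitate.

Q ≈ 1.9 × 10^-7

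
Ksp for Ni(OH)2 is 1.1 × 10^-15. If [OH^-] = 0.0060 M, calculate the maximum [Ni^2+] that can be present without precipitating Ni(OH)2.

Ni(OH)2(s) <=> Ni^2+ + 2 OH^-
Ksp = [Ni^2+][OH^-]^2
Precipitation begins when Q = Ksp. With [OH^-] = 0.0060 M:
1.1 × 10^-15 = (0.0060)^2 × [Ni^2+]
[Ni^2+] = (1.1 × 10^-15 / 3.60 × 10^-5) = 3.1 × 10^-11 M

3.1 × 10^-11 M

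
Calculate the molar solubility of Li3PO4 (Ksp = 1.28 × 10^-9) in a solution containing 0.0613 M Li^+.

Li3PO4(s) ⇌ 3 Li^+ + PO4^3-
Ksp = [Li^+]^3[PO4^3-]
Let s = moles of Li3PO4 that dissolve per litre. [Li^+] = 0.0613 + 3s ≈ 0.0613, [PO4^3-] = s (since the Li^+ already present dominates).
Ksp ≈ (0.0613)^3 × s
s = 5.56 × 10^-6 M
Check: 3s = 1.7 × 10^-5 ≪ 0.0613, so the approximation is valid.

5.56e-6 M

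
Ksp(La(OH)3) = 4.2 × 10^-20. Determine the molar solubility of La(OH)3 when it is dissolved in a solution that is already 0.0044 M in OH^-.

4.9 × 10^-13 M

La(OH)3(s) ⇌ La^3+ + 3 OH^-
Ksp = [La^3+][OH^-]^3
Let s = moles of La(OH)3 that dissolve per litre. [La^3+] = s, [OH^-] = 0.0044 + 3s ≈ 0.0044 (common-ion effect: OH^- is already 0.0044 M).
Ksp ≈ s × (0.0044)^3
s = 4.9 × 10^-13 M
Check: 3s = 1.5 × 10^-12 ≪ 0.0044, so the approximation is valid.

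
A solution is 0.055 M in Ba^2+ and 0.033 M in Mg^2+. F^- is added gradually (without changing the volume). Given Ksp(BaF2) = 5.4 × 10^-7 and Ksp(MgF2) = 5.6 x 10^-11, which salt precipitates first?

Each salt begins to precipitate when Q = Ksp, i.e. when [F^-] reaches its threshold.
For BaF2: 5.4 × 10^-7 = 0.055 × [F^-]^2  ⇒  [F^-] = 3.1 x 10^-3 M.
For MgF2: 5.6 x 10^-11 = 0.033 × [F^-]^2  ⇒  [F^-] = 4.1 × 10^-5 M.
The salt with the lower threshold [F^-] precipitates first: MgF2.

MgF2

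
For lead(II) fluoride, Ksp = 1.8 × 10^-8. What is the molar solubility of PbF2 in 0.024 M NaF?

PbF2(s) <=> Pb^2+(aq) + 2 F^-(aq)
Ksp = [Pb^2+][F^-]^2
Let s = moles of PbF2 that dissolve per litre. [Pb^2+] = s, [F^-] = 0.024 + 2s ≈ 0.024 (Ksp is small, so little additional dissolves).
Ksp ≈ s × (0.024)^2
s = 3.1 x 10^-5 M
Check: 2s = 6.3 × 10^-5 ≪ 0.024, so the approximation is valid.

s = 3.1 × 10^-5 M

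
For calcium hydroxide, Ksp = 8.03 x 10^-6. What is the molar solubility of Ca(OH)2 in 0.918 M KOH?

Ca(OH)2(s) ⇌ Ca^2+(aq) + 2 OH^-(aq)
Ksp = [Ca^2+][OH^-]^2
Let s = moles of Ca(OH)2 that dissolve per litre. [Ca^2+] = s, [OH^-] = 0.918 + 2s ≈ 0.918 (Ksp is small, so little additional dissolves).
Ksp ≈ s × (0.918)^2
s = 9.53 x 10^-6 M
Check: 2s = 1.9 x 10^-5 ≪ 0.918, so the approximation is valid.

s ≈ 9.53 × 10^-6 M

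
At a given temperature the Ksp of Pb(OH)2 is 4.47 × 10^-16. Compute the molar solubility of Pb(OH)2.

Pb(OH)2(s) ⇌ Pb^2+ + 2 OH^-
Ksp = [Pb^2+][OH^-]^2
With molar solubility s: [Pb^2+] = s, [OH^-] = 2s.
So Ksp = s × (2s)^2 = 4s^3
Solving, s = (4.47 × 10^-16/4)^(1/3) = 4.82 × 10^-6 M

s ≈ 4.82e-6 M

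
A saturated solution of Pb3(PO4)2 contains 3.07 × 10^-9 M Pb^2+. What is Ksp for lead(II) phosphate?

1.21 × 10^-43

Pb3(PO4)2(s) ⇌ 3 Pb^2+ + 2 PO4^3-
Stoichiometry gives [PO4^3-] = (2/3)[Pb^2+] = 2.047 × 10^-9 M.
Ksp = [Pb^2+]^3[PO4^3-]^2
Ksp = (3.07 x 10^-9)^3 × (2.047 × 10^-9)^2 = 1.21 x 10^-43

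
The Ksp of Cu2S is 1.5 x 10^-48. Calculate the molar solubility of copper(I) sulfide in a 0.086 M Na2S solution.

Cu2S(s) ⇌ 2 Cu^+ + S^2-
Ksp = [Cu^+]^2[S^2-]
Let s = moles of Cu2S that dissolve per litre. [Cu^+] = 2s, [S^2-] = 0.086 + s ≈ 0.086 (Ksp is small, so little additional dissolves).
Ksp ≈ (2s)^2 × 0.086
s = 2.1 × 10^-24 M
Check: s = 2.1 × 10^-24 ≪ 0.086, so the approximation is valid.

s ≈ 2.1 × 10^-24 M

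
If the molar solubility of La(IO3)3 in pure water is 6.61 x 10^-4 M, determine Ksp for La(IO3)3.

Ksp = 5.15 x 10^-12

La(IO3)3(s) <=> La^3+ + 3 IO3^-
If s mol/L of La(IO3)3 dissolves, [La^3+] = s and [IO3^-] = 3s.
Ksp = [La^3+][IO3^-]^3
Substituting: Ksp = s(3s)^3 = 27s^4
With s = 6.61 × 10^-4: Ksp = 5.15 × 10^-12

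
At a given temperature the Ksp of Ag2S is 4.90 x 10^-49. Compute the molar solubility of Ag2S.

Ag2S(s) ⇌ 2 Ag^+ + S^2-
Ksp = [Ag^+]^2[S^2-]
If s mol/L of Ag2S dissolves, [Ag^+] = 2s and [S^2-] = s.
So Ksp = (2s)^2 × s = 4s^3
s = (4.90 x 10^-49 / 4)^(1/3) = 4.97 x 10^-17 M

4.97 x 10^-17 M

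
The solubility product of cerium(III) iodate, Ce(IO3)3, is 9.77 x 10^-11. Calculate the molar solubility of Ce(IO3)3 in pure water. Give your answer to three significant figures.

s ≈ 1.38e-3 M

Ce(IO3)3(s) <=> Ce^3+(aq) + 3 IO3^-(aq)
Ksp = [Ce^3+][IO3^-]^3
For each mole of Ce(IO3)3 that dissolves: [Ce^3+] = s, [IO3^-] = 3s.
Substituting: Ksp = s(3s)^3 = 27s^4
s^4 = 9.77 x 10^-11 / 27, so s = 1.38 × 10^-3 M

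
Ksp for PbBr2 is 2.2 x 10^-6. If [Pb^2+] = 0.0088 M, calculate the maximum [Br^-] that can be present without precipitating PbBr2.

1.6e-2 M

PbBr2(s) <=> Pb^2+(aq) + 2 Br^-(aq)
Ksp = [Pb^2+][Br^-]^2
Precipitation begins when Q = Ksp. With [Pb^2+] = 0.0088 M:
2.2 x 10^-6 = (0.0088) × [Br^-]^2
[Br^-] = (2.2 x 10^-6 / 8.8 x 10^-3)^(1/2) = 1.6 × 10^-2 M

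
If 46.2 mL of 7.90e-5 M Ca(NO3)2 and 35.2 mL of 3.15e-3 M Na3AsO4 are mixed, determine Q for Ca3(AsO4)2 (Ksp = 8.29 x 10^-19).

Total volume = 46.2 + 35.2 = 81.4 mL.
[Ca^2+] = 7.90 × 10^-5 × (46.2/81.4) = 4.484 × 10^-5 M
[AsO4^3-] = 3.15 x 10^-3 × (35.2/81.4) = 1.362 x 10^-3 M
Ca3(AsO4)2(s) <=> 3 Ca^2+(aq) + 2 AsO4^3-(aq), so Q = [Ca^2+]^3[AsO4^3-]^2
Q = (4.484 × 10^-5)^3(1.362 x 10^-3)^2 = 1.67 × 10^-19
Q < Ksp, so no precipitate of Ca3(AsO4)2 forms.

Q ≈ 1.67e-19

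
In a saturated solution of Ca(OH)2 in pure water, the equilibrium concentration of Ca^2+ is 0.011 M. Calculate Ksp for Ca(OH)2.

5.3 × 10^-6

Ca(OH)2(s) ⇌ Ca^2+ + 2 OH^-
Stoichiometry gives [OH^-] = (2/1)[Ca^2+] = 2.20 x 10^-2 M.
Ksp = [Ca^2+][OH^-]^2
Ksp = 1.1 × 10^-2 × (2.20 × 10^-2)^2 = 5.3 × 10^-6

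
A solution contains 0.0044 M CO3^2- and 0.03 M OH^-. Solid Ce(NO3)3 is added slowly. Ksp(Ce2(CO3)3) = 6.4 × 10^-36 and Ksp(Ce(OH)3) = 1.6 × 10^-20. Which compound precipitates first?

Ce(OH)3

Each salt begins to precipitate when Q = Ksp, i.e. when [Ce^3+] reaches its threshold.
For Ce2(CO3)3: 6.4 × 10^-36 = (0.0044)^3 × [Ce^3+]^2  ⇒  [Ce^3+] = 8.7 x 10^-15 M.
For Ce(OH)3: 1.6 × 10^-20 = (0.03)^3 × [Ce^3+]  ⇒  [Ce^3+] = 5.9 × 10^-16 M.
The salt with the lower threshold [Ce^3+] precipitates first: Ce(OH)3.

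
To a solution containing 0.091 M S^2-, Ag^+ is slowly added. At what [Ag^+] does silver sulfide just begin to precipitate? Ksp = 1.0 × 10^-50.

3.3e-25 M

Ag2S(s) <=> 2 Ag^+ + S^2-
Ksp = [Ag^+]^2[S^2-]
Precipitation begins when Q = Ksp. With [S^2-] = 0.091 M:
1.0 × 10^-50 = (0.091) × [Ag^+]^2
[Ag^+] = (1.0 × 10^-50 / 9.1 x 10^-2)^(1/2) = 3.3 x 10^-25 M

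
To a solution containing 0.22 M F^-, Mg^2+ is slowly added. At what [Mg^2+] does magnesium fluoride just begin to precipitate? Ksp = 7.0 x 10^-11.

[Mg^2+] = 1.4 × 10^-9 M

MgF2(s) ⇌ Mg^2+ + 2 F^-
Ksp = [Mg^2+][F^-]^2
Precipitation begins when Q = Ksp. With [F^-] = 0.22 M:
7.0 x 10^-11 = (0.22)^2 × [Mg^2+]
[Mg^2+] = (7.0 x 10^-11 / 4.84 × 10^-2) = 1.4 x 10^-9 M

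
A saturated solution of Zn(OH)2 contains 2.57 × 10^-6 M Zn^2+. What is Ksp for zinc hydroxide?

Zn(OH)2(s) ⇌ Zn^2+ + 2 OH^-
Stoichiometry gives [OH^-] = (2/1)[Zn^2+] = 5.140 x 10^-6 M.
Ksp = [Zn^2+][OH^-]^2
Ksp = 2.57 x 10^-6 × (5.140 × 10^-6)^2 = 6.79 × 10^-17

6.79e-17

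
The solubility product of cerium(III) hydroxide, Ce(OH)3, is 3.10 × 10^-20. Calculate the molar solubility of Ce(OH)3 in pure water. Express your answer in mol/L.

s = 5.82 × 10^-6 M

Ce(OH)3(s) ⇌ Ce^3+ + 3 OH^-
Ksp = [Ce^3+][OH^-]^3
If s mol/L of Ce(OH)3 dissolves, [Ce^3+] = s and [OH^-] = 3s.
Substituting: Ksp = s(3s)^3 = 27s^4
Solving, s = (3.10 × 10^-20/27)^(1/4) = 5.82 × 10^-6 M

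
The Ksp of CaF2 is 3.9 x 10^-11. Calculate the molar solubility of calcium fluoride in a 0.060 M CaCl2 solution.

CaF2(s) ⇌ Ca^2+(aq) + 2 F^-(aq)
Ksp = [Ca^2+][F^-]^2
Let s = moles of CaF2 that dissolve per litre. [Ca^2+] = 0.060 + s ≈ 0.060, [F^-] = 2s (since Ca^2+ from CaCl2 dominates).
Ksp ≈ 0.060 × (2s)^2
s = 1.3 x 10^-5 M
Check: s = 1.3 × 10^-5 ≪ 0.060, so the approximation is valid.

s ≈ 1.3e-5 M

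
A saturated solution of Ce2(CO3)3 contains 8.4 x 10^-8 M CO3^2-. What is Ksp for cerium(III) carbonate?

Ksp ≈ 1.9e-36

Ce2(CO3)3(s) ⇌ 2 Ce^3+ + 3 CO3^2-
Stoichiometry gives [Ce^3+] = (2/3)[CO3^2-] = 5.60 x 10^-8 M.
Ksp = [Ce^3+]^2[CO3^2-]^3
Ksp = (5.60 × 10^-8)^2 × (8.4 × 10^-8)^3 = 1.9 × 10^-36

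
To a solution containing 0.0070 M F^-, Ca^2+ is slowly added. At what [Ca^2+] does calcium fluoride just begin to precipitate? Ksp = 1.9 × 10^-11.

[Ca^2+] ≈ 3.9 × 10^-7 M

CaF2(s) ⇌ Ca^2+(aq) + 2 F^-(aq)
Ksp = [Ca^2+][F^-]^2
Precipitation begins when Q = Ksp. With [F^-] = 0.0070 M:
1.9 × 10^-11 = (0.0070)^2 × [Ca^2+]
[Ca^2+] = (1.9 × 10^-11 / 4.90 × 10^-5) = 3.9 × 10^-7 M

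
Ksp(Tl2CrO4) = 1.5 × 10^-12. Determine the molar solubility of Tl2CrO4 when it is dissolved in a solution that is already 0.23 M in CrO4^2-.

Tl2CrO4(s) ⇌ 2 Tl^+ + CrO4^2-
Ksp = [Tl^+]^2[CrO4^2-]
If s mol/L dissolves here, [Tl^+] = 2s, [CrO4^2-] = 0.23 + s ≈ 0.23 (since the CrO4^2- already present dominates).
Ksp ≈ (2s)^2 × 0.23
s = 1.3 x 10^-6 M
Check: s = 1.3 x 10^-6 ≪ 0.23, so the approximation is valid.

s = 1.3e-6 M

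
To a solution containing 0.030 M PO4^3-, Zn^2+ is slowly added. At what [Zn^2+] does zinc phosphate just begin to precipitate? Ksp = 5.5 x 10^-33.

Zn3(PO4)2(s) ⇌ 3 Zn^2+ + 2 PO4^3-
Ksp = [Zn^2+]^3[PO4^3-]^2
Precipitation begins when Q = Ksp. With [PO4^3-] = 0.030 M:
5.5 x 10^-33 = (0.030)^2 × [Zn^2+]^3
[Zn^2+] = (5.5 x 10^-33 / 9.00 × 10^-4)^(1/3) = 1.8 x 10^-10 M

1.8e-10 M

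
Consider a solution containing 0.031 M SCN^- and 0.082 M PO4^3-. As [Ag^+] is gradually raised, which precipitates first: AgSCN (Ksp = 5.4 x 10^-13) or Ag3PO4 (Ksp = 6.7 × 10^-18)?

Precipitation of each salt starts when its ion product equals its Ksp.
For AgSCN: 5.4 x 10^-13 = 0.031 × [Ag^+]  ⇒  [Ag^+] = 1.7 x 10^-11 M.
For Ag3PO4: 6.7 × 10^-18 = 0.082 × [Ag^+]^3  ⇒  [Ag^+] = 4.3 × 10^-6 M.
The salt with the lower threshold [Ag^+] precipitates first: AgSCN.

AgSCN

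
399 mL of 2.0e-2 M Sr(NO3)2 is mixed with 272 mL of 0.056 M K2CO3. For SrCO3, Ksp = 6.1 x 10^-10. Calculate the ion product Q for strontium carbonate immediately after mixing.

Total volume = 399 + 272 = 671 mL.
[Sr^2+] = 2.0 × 10^-2 × (399/671) = 1.19 x 10^-2 M
[CO3^2-] = 5.6 × 10^-2 × (272/671) = 2.27 × 10^-2 M
SrCO3(s) ⇌ Sr^2+(aq) + CO3^2-(aq), so Q = [Sr^2+][CO3^2-]
Q = (1.19 x 10^-2)(2.27 x 10^-2) = 2.7 x 10^-4
Q > Ksp, so SrCO3 will precipitate.

2.7e-4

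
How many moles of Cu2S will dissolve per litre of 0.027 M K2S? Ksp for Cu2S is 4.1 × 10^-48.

Cu2S(s) ⇌ 2 Cu^+ + S^2-
Ksp = [Cu^+]^2[S^2-]
Let s be the molar solubility in this solution. [Cu^+] = 2s, [S^2-] = 0.027 + s ≈ 0.027 (Ksp is small, so little additional dissolves).
Ksp ≈ (2s)^2 × 0.027
s = 6.2 × 10^-24 M
Check: s = 6.2 × 10^-24 ≪ 0.027, so the approximation is valid.

s = 6.2e-24 M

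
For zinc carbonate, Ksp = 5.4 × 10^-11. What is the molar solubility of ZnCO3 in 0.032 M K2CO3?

ZnCO3(s) ⇌ Zn^2+(aq) + CO3^2-(aq)
Ksp = [Zn^2+][CO3^2-]
If s mol/L dissolves here, [Zn^2+] = s, [CO3^2-] = 0.032 + s ≈ 0.032 (Ksp is small, so little additional dissolves).
Ksp ≈ s × 0.032
s = 1.7 × 10^-9 M
Check: s = 1.7 × 10^-9 ≪ 0.032, so the approximation is valid.

s ≈ 1.7 × 10^-9 M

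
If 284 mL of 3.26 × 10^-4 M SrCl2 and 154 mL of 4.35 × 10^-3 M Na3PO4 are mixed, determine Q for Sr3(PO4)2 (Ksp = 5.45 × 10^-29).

Total volume = 284 + 154 = 438 mL.
[Sr^2+] = 3.26 × 10^-4 × (284/438) = 2.114 × 10^-4 M
[PO4^3-] = 4.35 x 10^-3 × (154/438) = 1.529 × 10^-3 M
Sr3(PO4)2(s) <=> 3 Sr^2+ + 2 PO4^3-, so Q = [Sr^2+]^3[PO4^3-]^2
Q = (2.114 x 10^-4)^3(1.529 × 10^-3)^2 = 2.21 x 10^-17
Q > Ksp, so Sr3(PO4)2 will precipitate.

Q ≈ 2.21e-17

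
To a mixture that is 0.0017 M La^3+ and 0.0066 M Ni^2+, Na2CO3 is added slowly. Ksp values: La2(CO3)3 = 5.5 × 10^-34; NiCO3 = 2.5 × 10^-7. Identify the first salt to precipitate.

Each salt begins to precipitate when Q = Ksp, i.e. when [CO3^2-] reaches its threshold.
For La2(CO3)3: 5.5 × 10^-34 = (0.0017)^2 × [CO3^2-]^3  ⇒  [CO3^2-] = 5.8 × 10^-10 M.
For NiCO3: 2.5 × 10^-7 = 0.0066 × [CO3^2-]  ⇒  [CO3^2-] = 3.8 × 10^-5 M.
The salt with the lower threshold [CO3^2-] precipitates first: La2(CO3)3.

La2(CO3)3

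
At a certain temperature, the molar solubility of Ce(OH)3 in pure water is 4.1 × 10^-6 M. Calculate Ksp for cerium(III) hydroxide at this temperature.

Ce(OH)3(s) <=> Ce^3+ + 3 OH^-
If s mol/L of Ce(OH)3 dissolves, [Ce^3+] = s and [OH^-] = 3s.
Ksp = [Ce^3+][OH^-]^3
Substituting: Ksp = s(3s)^3 = 27s^4
With s = 4.1 × 10^-6: Ksp = 7.6 × 10^-21

7.6e-21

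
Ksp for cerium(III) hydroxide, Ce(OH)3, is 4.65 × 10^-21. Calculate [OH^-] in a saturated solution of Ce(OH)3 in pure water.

[OH^-] = 1.09 × 10^-5 M

Ce(OH)3(s) ⇌ Ce^3+(aq) + 3 OH^-(aq)
Ksp = [Ce^3+][OH^-]^3
If s mol/L of Ce(OH)3 dissolves, [Ce^3+] = s and [OH^-] = 3s.
Substituting: Ksp = s(3s)^3 = 27s^4
s^4 = 4.65 × 10^-21 / 27, so s = 3.623 x 10^-6 M
[OH^-] = 3s = 1.09 x 10^-5 M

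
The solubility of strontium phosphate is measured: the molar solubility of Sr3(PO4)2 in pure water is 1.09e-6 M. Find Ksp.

Sr3(PO4)2(s) ⇌ 3 Sr^2+(aq) + 2 PO4^3-(aq)
With molar solubility s: [Sr^2+] = 3s, [PO4^3-] = 2s.
Ksp = [Sr^2+]^3[PO4^3-]^2
Ksp = (3s)^3(2s)^2 = 108s^5
With s = 1.09 × 10^-6: Ksp = 1.66 x 10^-28

Ksp ≈ 1.66e-28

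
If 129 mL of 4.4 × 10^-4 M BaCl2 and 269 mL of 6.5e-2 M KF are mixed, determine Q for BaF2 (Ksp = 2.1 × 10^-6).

Total volume = 129 + 269 = 398 mL.
[Ba^2+] = 4.4 × 10^-4 × (129/398) = 1.43 x 10^-4 M
[F^-] = 6.5 × 10^-2 × (269/398) = 4.39 × 10^-2 M
BaF2(s) ⇌ Ba^2+(aq) + 2 F^-(aq), so Q = [Ba^2+][F^-]^2
Q = (1.43 × 10^-4)(4.39 x 10^-2)^2 = 2.8 × 10^-7
Q < Ksp, so no precipitate of BaF2 forms.

2.8 × 10^-7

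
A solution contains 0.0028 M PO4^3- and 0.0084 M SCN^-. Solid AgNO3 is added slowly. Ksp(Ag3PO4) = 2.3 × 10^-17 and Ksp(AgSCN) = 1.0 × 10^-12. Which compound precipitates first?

Precipitation of each salt starts when its ion product equals its Ksp.
For Ag3PO4: 2.3 × 10^-17 = 0.0028 × [Ag^+]^3  ⇒  [Ag^+] = 2.0 x 10^-5 M.
For AgSCN: 1.0 × 10^-12 = 0.0084 × [Ag^+]  ⇒  [Ag^+] = 1.2 × 10^-10 M.
The salt with the lower threshold [Ag^+] precipitates first: AgSCN.

AgSCN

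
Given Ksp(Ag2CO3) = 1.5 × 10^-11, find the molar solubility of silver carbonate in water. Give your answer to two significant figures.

Ag2CO3(s) ⇌ 2 Ag^+(aq) + CO3^2-(aq)
Ksp = [Ag^+]^2[CO3^2-]
If s mol/L of Ag2CO3 dissolves, [Ag^+] = 2s and [CO3^2-] = s.
Substituting: Ksp = (2s)^2s = 4s^3
s = (1.5 × 10^-11 / 4)^(1/3) = 1.6 × 10^-4 M

1.6 × 10^-4 M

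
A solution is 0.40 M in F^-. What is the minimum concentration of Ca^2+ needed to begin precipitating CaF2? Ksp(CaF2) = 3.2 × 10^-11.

[Ca^2+] ≈ 2.0 × 10^-10 M

CaF2(s) ⇌ Ca^2+ + 2 F^-
Ksp = [Ca^2+][F^-]^2
Precipitation begins when Q = Ksp. With [F^-] = 0.40 M:
3.2 × 10^-11 = (0.40)^2 × [Ca^2+]
[Ca^2+] = (3.2 × 10^-11 / 1.60 x 10^-1) = 2.0 x 10^-10 M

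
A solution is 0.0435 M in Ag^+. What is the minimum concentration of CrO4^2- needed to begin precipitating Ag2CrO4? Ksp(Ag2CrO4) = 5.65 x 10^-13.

Ag2CrO4(s) ⇌ 2 Ag^+(aq) + CrO4^2-(aq)
Ksp = [Ag^+]^2[CrO4^2-]
Precipitation begins when Q = Ksp. With [Ag^+] = 0.0435 M:
5.65 x 10^-13 = (0.0435)^2 × [CrO4^2-]
[CrO4^2-] = (5.65 x 10^-13 / 1.892 × 10^-3) = 2.99 x 10^-10 M

[CrO4^2-] ≈ 2.99 x 10^-10 M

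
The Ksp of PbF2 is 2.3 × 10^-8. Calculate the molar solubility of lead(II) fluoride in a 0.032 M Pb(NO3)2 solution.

PbF2(s) ⇌ Pb^2+ + 2 F^-
Ksp = [Pb^2+][F^-]^2
Let s = moles of PbF2 that dissolve per litre. [Pb^2+] = 0.032 + s ≈ 0.032, [F^-] = 2s (since Pb^2+ from Pb(NO3)2 dominates).
Ksp ≈ 0.032 × (2s)^2
s = 4.2 × 10^-4 M
Check: s = 4.2 × 10^-4 ≪ 0.032, so the approximation is valid.

s ≈ 4.2e-4 M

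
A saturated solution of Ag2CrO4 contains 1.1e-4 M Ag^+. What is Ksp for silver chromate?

Ksp ≈ 6.7 × 10^-13

Ag2CrO4(s) ⇌ 2 Ag^+(aq) + CrO4^2-(aq)
Stoichiometry gives [CrO4^2-] = (1/2)[Ag^+] = 5.50 × 10^-5 M.
Ksp = [Ag^+]^2[CrO4^2-]
Ksp = (1.1 x 10^-4)^2 × 5.50 × 10^-5 = 6.7 × 10^-13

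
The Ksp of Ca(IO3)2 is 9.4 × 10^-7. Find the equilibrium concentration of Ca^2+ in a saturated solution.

[Ca^2+] = 6.2 × 10^-3 M

Ca(IO3)2(s) ⇌ Ca^2+(aq) + 2 IO3^-(aq)
Ksp = [Ca^2+][IO3^-]^2
For each mole of Ca(IO3)2 that dissolves: [Ca^2+] = s, [IO3^-] = 2s.
So Ksp = s × (2s)^2 = 4s^3
Solving, s = (9.4 × 10^-7/4)^(1/3) = 6.17 × 10^-3 M
[Ca^2+] = s = 6.2 × 10^-3 M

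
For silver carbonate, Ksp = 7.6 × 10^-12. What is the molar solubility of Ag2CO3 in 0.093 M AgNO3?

Ag2CO3(s) ⇌ 2 Ag^+ + CO3^2-
Ksp = [Ag^+]^2[CO3^2-]
If s mol/L dissolves here, [Ag^+] = 0.093 + 2s ≈ 0.093, [CO3^2-] = s (Ksp is small, so little additional dissolves).
Ksp ≈ (0.093)^2 × s
s = 8.8 x 10^-10 M
Check: 2s = 1.8 × 10^-9 ≪ 0.093, so the approximation is valid.

s = 8.8 × 10^-10 M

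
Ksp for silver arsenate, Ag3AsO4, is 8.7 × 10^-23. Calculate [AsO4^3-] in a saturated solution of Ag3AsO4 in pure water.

Ag3AsO4(s) ⇌ 3 Ag^+(aq) + AsO4^3-(aq)
Ksp = [Ag^+]^3[AsO4^3-]
With molar solubility s: [Ag^+] = 3s, [AsO4^3-] = s.
Substituting: Ksp = (3s)^3s = 27s^4
s^4 = 8.7 × 10^-23 / 27, so s = 1.34 x 10^-6 M
[AsO4^3-] = s = 1.3 × 10^-6 M

[AsO4^3-] = 1.3 x 10^-6 M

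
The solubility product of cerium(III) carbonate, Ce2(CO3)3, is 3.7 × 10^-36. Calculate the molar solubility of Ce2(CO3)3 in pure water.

s ≈ 3.2 × 10^-8 M

Ce2(CO3)3(s) <=> 2 Ce^3+ + 3 CO3^2-
Ksp = [Ce^3+]^2[CO3^2-]^3
If s mol/L of Ce2(CO3)3 dissolves, [Ce^3+] = 2s and [CO3^2-] = 3s.
Ksp = (2s)^2(3s)^3 = 108s^5
s^5 = 3.7 × 10^-36 / 108, so s = 3.2 × 10^-8 M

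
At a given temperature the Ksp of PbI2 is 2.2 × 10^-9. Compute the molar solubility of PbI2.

PbI2(s) <=> Pb^2+ + 2 I^-
Ksp = [Pb^2+][I^-]^2
With molar solubility s: [Pb^2+] = s, [I^-] = 2s.
So Ksp = s × (2s)^2 = 4s^3
s = (2.2 × 10^-9 / 4)^(1/3) = 8.2 × 10^-4 M

8.2e-4 M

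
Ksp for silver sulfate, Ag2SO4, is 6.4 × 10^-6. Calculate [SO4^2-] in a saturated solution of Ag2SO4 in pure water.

[SO4^2-] = 0.012 M

Ag2SO4(s) ⇌ 2 Ag^+(aq) + SO4^2-(aq)
Ksp = [Ag^+]^2[SO4^2-]
With molar solubility s: [Ag^+] = 2s, [SO4^2-] = s.
So Ksp = (2s)^2 × s = 4s^3
s^3 = 6.4 × 10^-6 / 4, so s = 1.17 × 10^-2 M
[SO4^2-] = s = 1.2 x 10^-2 M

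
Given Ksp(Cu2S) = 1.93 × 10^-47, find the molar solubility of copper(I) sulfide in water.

1.69e-16 M

Cu2S(s) ⇌ 2 Cu^+(aq) + S^2-(aq)
Ksp = [Cu^+]^2[S^2-]
Let s = molar solubility. Then [Cu^+] = 2s and [S^2-] = s.
So Ksp = (2s)^2 × s = 4s^3
s = (1.93 × 10^-47 / 4)^(1/3) = 1.69 × 10^-16 M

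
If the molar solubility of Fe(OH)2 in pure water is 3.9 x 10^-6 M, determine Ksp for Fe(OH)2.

2.4 × 10^-16

Fe(OH)2(s) <=> Fe^2+(aq) + 2 OH^-(aq)
With molar solubility s: [Fe^2+] = s, [OH^-] = 2s.
Ksp = [Fe^2+][OH^-]^2
Substituting: Ksp = s(2s)^2 = 4s^3
Ksp = 4 × (3.9 x 10^-6)^3 = 2.4 x 10^-16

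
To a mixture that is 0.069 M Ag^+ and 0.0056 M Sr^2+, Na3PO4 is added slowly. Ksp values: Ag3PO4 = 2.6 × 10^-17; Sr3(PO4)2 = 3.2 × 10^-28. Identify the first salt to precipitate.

Precipitation of each salt starts when its ion product equals its Ksp.
For Ag3PO4: 2.6 × 10^-17 = (0.069)^3 × [PO4^3-]  ⇒  [PO4^3-] = 7.9 × 10^-14 M.
For Sr3(PO4)2: 3.2 × 10^-28 = (0.0056)^3 × [PO4^3-]^2  ⇒  [PO4^3-] = 4.3 x 10^-11 M.
The salt with the lower threshold [PO4^3-] precipitates first: Ag3PO4.

Ag3PO4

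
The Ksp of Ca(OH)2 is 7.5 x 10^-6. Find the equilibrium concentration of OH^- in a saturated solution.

[OH^-] ≈ 2.5 × 10^-2 M

Ca(OH)2(s) <=> Ca^2+(aq) + 2 OH^-(aq)
Ksp = [Ca^2+][OH^-]^2
For each mole of Ca(OH)2 that dissolves: [Ca^2+] = s, [OH^-] = 2s.
Substituting: Ksp = s(2s)^2 = 4s^3
Solving, s = (7.5 x 10^-6/4)^(1/3) = 1.23 × 10^-2 M
[OH^-] = 2s = 2.5 × 10^-2 M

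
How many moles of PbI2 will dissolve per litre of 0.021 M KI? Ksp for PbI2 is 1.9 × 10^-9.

4.3 × 10^-6 M

PbI2(s) ⇌ Pb^2+ + 2 I^-
Ksp = [Pb^2+][I^-]^2
Let s = moles of PbI2 that dissolve per litre. [Pb^2+] = s, [I^-] = 0.021 + 2s ≈ 0.021 (since I^- from KI dominates).
Ksp ≈ s × (0.021)^2
s = 4.3 × 10^-6 M
Check: 2s = 8.6 × 10^-6 ≪ 0.021, so the approximation is valid.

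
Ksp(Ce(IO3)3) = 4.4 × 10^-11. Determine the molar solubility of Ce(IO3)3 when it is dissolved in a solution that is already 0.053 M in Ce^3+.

Ce(IO3)3(s) <=> Ce^3+ + 3 IO3^-
Ksp = [Ce^3+][IO3^-]^3
Let s be the molar solubility in this solution. [Ce^3+] = 0.053 + s ≈ 0.053, [IO3^-] = 3s (since the Ce^3+ already present dominates).
Ksp ≈ 0.053 × (3s)^3
s = 3.1 × 10^-4 M
Check: s = 3.1 × 10^-4 ≪ 0.053, so the approximation is valid.

s = 3.1 × 10^-4 M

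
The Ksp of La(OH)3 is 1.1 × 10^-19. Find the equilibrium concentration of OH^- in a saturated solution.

La(OH)3(s) ⇌ La^3+ + 3 OH^-
Ksp = [La^3+][OH^-]^3
With molar solubility s: [La^3+] = s, [OH^-] = 3s.
Substituting: Ksp = s(3s)^3 = 27s^4
s = (1.1 × 10^-19 / 27)^(1/4) = 7.99 × 10^-6 M
[OH^-] = 3s = 2.4 x 10^-5 M

[OH^-] ≈ 2.4e-5 M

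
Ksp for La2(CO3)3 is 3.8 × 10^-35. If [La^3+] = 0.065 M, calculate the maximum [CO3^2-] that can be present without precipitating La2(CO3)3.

[CO3^2-] = 2.1 × 10^-11 M

La2(CO3)3(s) <=> 2 La^3+ + 3 CO3^2-
Ksp = [La^3+]^2[CO3^2-]^3
Precipitation begins when Q = Ksp. With [La^3+] = 0.065 M:
3.8 × 10^-35 = (0.065)^2 × [CO3^2-]^3
[CO3^2-] = (3.8 × 10^-35 / 4.23 x 10^-3)^(1/3) = 2.1 x 10^-11 M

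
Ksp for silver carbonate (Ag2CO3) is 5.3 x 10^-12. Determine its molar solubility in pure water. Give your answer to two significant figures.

s ≈ 1.1 x 10^-4 M

Ag2CO3(s) ⇌ 2 Ag^+(aq) + CO3^2-(aq)
Ksp = [Ag^+]^2[CO3^2-]
If s mol/L of Ag2CO3 dissolves, [Ag^+] = 2s and [CO3^2-] = s.
Substituting: Ksp = (2s)^2s = 4s^3
s^3 = 5.3 x 10^-12 / 4, so s = 1.1 x 10^-4 M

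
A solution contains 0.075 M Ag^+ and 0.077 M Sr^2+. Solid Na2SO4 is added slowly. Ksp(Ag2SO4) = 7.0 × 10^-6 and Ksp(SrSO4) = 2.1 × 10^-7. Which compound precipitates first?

Precipitation of each salt starts when its ion product equals its Ksp.
For Ag2SO4: 7.0 × 10^-6 = (0.075)^2 × [SO4^2-]  ⇒  [SO4^2-] = 1.2 x 10^-3 M.
For SrSO4: 2.1 × 10^-7 = 0.077 × [SO4^2-]  ⇒  [SO4^2-] = 2.7 × 10^-6 M.
The salt with the lower threshold [SO4^2-] precipitates first: SrSO4.

SrSO4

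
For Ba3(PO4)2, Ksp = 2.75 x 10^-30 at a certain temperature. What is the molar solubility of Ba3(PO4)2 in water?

Ba3(PO4)2(s) ⇌ 3 Ba^2+ + 2 PO4^3-
Ksp = [Ba^2+]^3[PO4^3-]^2
If s mol/L of Ba3(PO4)2 dissolves, [Ba^2+] = 3s and [PO4^3-] = 2s.
Ksp = (3s)^3(2s)^2 = 108s^5
s^5 = 2.75 x 10^-30 / 108, so s = 4.80 × 10^-7 M

4.80 × 10^-7 M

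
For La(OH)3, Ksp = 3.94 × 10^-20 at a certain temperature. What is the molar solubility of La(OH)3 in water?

La(OH)3(s) ⇌ La^3+(aq) + 3 OH^-(aq)
Ksp = [La^3+][OH^-]^3
Let s = molar solubility. Then [La^3+] = s and [OH^-] = 3s.
So Ksp = s × (3s)^3 = 27s^4
Solving, s = (3.94 × 10^-20/27)^(1/4) = 6.18 x 10^-6 M

6.18 × 10^-6 M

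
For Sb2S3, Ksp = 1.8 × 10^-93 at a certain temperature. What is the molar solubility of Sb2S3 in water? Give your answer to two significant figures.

s = 1.1e-19 M

Sb2S3(s) ⇌ 2 Sb^3+ + 3 S^2-
Ksp = [Sb^3+]^2[S^2-]^3
With molar solubility s: [Sb^3+] = 2s, [S^2-] = 3s.
So Ksp = (2s)^2 × (3s)^3 = 108s^5
s = (1.8 × 10^-93 / 108)^(1/5) = 1.1 × 10^-19 M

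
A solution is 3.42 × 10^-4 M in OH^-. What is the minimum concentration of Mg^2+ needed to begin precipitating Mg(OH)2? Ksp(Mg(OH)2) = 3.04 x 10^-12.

[Mg^2+] ≈ 2.60 x 10^-5 M

Mg(OH)2(s) ⇌ Mg^2+ + 2 OH^-
Ksp = [Mg^2+][OH^-]^2
Precipitation begins when Q = Ksp. With [OH^-] = 3.42 × 10^-4 M:
3.04 x 10^-12 = (3.42 × 10^-4)^2 × [Mg^2+]
[Mg^2+] = (3.04 x 10^-12 / 1.170 x 10^-7) = 2.60 x 10^-5 M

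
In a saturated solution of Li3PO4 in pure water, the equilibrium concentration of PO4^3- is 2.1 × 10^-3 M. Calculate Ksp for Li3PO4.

Li3PO4(s) ⇌ 3 Li^+ + PO4^3-
Stoichiometry gives [Li^+] = (3/1)[PO4^3-] = 6.30 x 10^-3 M.
Ksp = [Li^+]^3[PO4^3-]
Ksp = (6.30 × 10^-3)^3 × 2.1 × 10^-3 = 5.3 × 10^-10

Ksp ≈ 5.3 × 10^-10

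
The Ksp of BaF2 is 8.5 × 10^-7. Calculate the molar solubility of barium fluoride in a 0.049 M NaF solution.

s = 3.5 x 10^-4 M

BaF2(s) <=> Ba^2+(aq) + 2 F^-(aq)
Ksp = [Ba^2+][F^-]^2
Let s be the molar solubility in this solution. [Ba^2+] = s, [F^-] = 0.049 + 2s ≈ 0.049 (common-ion effect: F^- is already 0.049 M).
Ksp ≈ s × (0.049)^2
s = 3.5 x 10^-4 M
Check: 2s = 7.1 × 10^-4 ≪ 0.049, so the approximation is valid.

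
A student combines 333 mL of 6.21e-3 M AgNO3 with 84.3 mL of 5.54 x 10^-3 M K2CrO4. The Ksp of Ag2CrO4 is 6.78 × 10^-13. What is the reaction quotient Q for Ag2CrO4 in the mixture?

Total volume = 333 + 84.3 = 417.3 mL.
[Ag^+] = 6.21 x 10^-3 × (333/417.3) = 4.955 x 10^-3 M
[CrO4^2-] = 5.54 × 10^-3 × (84.3/417.3) = 1.119 × 10^-3 M
Ag2CrO4(s) ⇌ 2 Ag^+ + CrO4^2-, so Q = [Ag^+]^2[CrO4^2-]
Q = (4.955 × 10^-3)^2(1.119 × 10^-3) = 2.75 × 10^-8
Q > Ksp, so Ag2CrO4 will precipitate.

Q ≈ 2.75 × 10^-8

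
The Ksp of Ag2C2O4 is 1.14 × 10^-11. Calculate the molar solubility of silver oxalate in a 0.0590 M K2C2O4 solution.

Ag2C2O4(s) <=> 2 Ag^+(aq) + C2O4^2-(aq)
Ksp = [Ag^+]^2[C2O4^2-]
If s mol/L dissolves here, [Ag^+] = 2s, [C2O4^2-] = 0.0590 + s ≈ 0.0590 (since C2O4^2- from K2C2O4 dominates).
Ksp ≈ (2s)^2 × 0.0590
s = 6.95 x 10^-6 M
Check: s = 7.0 × 10^-6 ≪ 0.0590, so the approximation is valid.

s ≈ 6.95e-6 M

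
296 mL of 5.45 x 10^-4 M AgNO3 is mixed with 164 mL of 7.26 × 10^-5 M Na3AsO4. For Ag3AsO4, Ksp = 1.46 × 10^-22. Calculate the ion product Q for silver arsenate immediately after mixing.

Total volume = 296 + 164 = 460 mL.
[Ag^+] = 5.45 × 10^-4 × (296/460) = 3.507 × 10^-4 M
[AsO4^3-] = 7.26 x 10^-5 × (164/460) = 2.588 × 10^-5 M
Ag3AsO4(s) ⇌ 3 Ag^+ + AsO4^3-, so Q = [Ag^+]^3[AsO4^3-]
Q = (3.507 x 10^-4)^3(2.588 x 10^-5) = 1.12 × 10^-15
Q > Ksp, so Ag3AsO4 will precipitate.

Q ≈ 1.12 × 10^-15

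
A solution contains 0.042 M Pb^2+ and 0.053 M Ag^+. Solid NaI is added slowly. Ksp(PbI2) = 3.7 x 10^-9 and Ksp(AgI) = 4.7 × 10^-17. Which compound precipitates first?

AgI

Each salt begins to precipitate when Q = Ksp, i.e. when [I^-] reaches its threshold.
For PbI2: 3.7 x 10^-9 = 0.042 × [I^-]^2  ⇒  [I^-] = 3.0 x 10^-4 M.
For AgI: 4.7 × 10^-17 = 0.053 × [I^-]  ⇒  [I^-] = 8.9 × 10^-16 M.
The salt with the lower threshold [I^-] precipitates first: AgI.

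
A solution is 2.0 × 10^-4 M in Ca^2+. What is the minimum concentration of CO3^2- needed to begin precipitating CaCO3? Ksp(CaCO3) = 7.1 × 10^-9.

[CO3^2-] = 3.6 × 10^-5 M

CaCO3(s) <=> Ca^2+(aq) + CO3^2-(aq)
Ksp = [Ca^2+][CO3^2-]
Precipitation begins when Q = Ksp. With [Ca^2+] = 2.0 × 10^-4 M:
7.1 × 10^-9 = (2.0 × 10^-4) × [CO3^2-]
[CO3^2-] = (7.1 × 10^-9 / 2.0 × 10^-4) = 3.6 × 10^-5 M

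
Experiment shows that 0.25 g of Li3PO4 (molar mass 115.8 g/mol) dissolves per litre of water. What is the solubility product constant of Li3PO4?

Molar solubility s = (2.5 × 10^-1 g/L) / (115.8 g/mol) = 2.16 x 10^-3 M.
Li3PO4(s) ⇌ 3 Li^+ + PO4^3-
With molar solubility s: [Li^+] = 3s, [PO4^3-] = s.
Ksp = [Li^+]^3[PO4^3-]
So Ksp = (3s)^3 × s = 27s^4
With s = 2.16 × 10^-3: Ksp = 5.9 × 10^-10

5.9 × 10^-10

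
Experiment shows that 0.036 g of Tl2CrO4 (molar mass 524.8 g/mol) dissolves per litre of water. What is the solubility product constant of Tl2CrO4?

1.3 x 10^-12

Molar solubility s = (3.6 x 10^-2 g/L) / (524.8 g/mol) = 6.86 × 10^-5 M.
Tl2CrO4(s) ⇌ 2 Tl^+(aq) + CrO4^2-(aq)
With molar solubility s: [Tl^+] = 2s, [CrO4^2-] = s.
Ksp = [Tl^+]^2[CrO4^2-]
Ksp = (2s)^2s = 4s^3
Ksp = 4 × (6.86 × 10^-5)^3 = 1.3 × 10^-12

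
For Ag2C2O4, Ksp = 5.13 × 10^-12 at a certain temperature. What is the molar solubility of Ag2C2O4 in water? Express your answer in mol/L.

s = 1.09 x 10^-4 M

Ag2C2O4(s) ⇌ 2 Ag^+ + C2O4^2-
Ksp = [Ag^+]^2[C2O4^2-]
If s mol/L of Ag2C2O4 dissolves, [Ag^+] = 2s and [C2O4^2-] = s.
Ksp = (2s)^2s = 4s^3
Solving, s = (5.13 × 10^-12/4)^(1/3) = 1.09 × 10^-4 M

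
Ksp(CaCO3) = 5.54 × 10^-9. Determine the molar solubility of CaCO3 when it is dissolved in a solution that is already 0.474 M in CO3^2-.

CaCO3(s) <=> Ca^2+(aq) + CO3^2-(aq)
Ksp = [Ca^2+][CO3^2-]
If s mol/L dissolves here, [Ca^2+] = s, [CO3^2-] = 0.474 + s ≈ 0.474 (common-ion effect: CO3^2- is already 0.474 M).
Ksp ≈ s × 0.474
s = 1.17 × 10^-8 M
Check: s = 1.2 × 10^-8 ≪ 0.474, so the approximation is valid.

s = 1.17 × 10^-8 M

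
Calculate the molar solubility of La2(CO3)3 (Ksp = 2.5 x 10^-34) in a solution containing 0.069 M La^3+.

s ≈ 1.2 × 10^-11 M

La2(CO3)3(s) <=> 2 La^3+(aq) + 3 CO3^2-(aq)
Ksp = [La^3+]^2[CO3^2-]^3
Let s be the molar solubility in this solution. [La^3+] = 0.069 + 2s ≈ 0.069, [CO3^2-] = 3s (common-ion effect: La^3+ is already 0.069 M).
Ksp ≈ (0.069)^2 × (3s)^3
s = 1.2 x 10^-11 M
Check: 2s = 2.5 x 10^-11 ≪ 0.069, so the approximation is valid.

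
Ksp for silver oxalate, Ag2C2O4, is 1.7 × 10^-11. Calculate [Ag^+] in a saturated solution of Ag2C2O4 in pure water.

[Ag^+] = 3.2 × 10^-4 M

Ag2C2O4(s) ⇌ 2 Ag^+(aq) + C2O4^2-(aq)
Ksp = [Ag^+]^2[C2O4^2-]
If s mol/L of Ag2C2O4 dissolves, [Ag^+] = 2s and [C2O4^2-] = s.
Substituting: Ksp = (2s)^2s = 4s^3
s = (1.7 × 10^-11 / 4)^(1/3) = 1.62 × 10^-4 M
[Ag^+] = 2s = 3.2 × 10^-4 M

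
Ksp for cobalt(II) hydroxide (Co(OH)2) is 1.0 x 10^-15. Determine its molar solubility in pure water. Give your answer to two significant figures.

Co(OH)2(s) ⇌ Co^2+(aq) + 2 OH^-(aq)
Ksp = [Co^2+][OH^-]^2
If s mol/L of Co(OH)2 dissolves, [Co^2+] = s and [OH^-] = 2s.
So Ksp = s × (2s)^2 = 4s^3
s = (1.0 x 10^-15 / 4)^(1/3) = 6.3 x 10^-6 M

s ≈ 6.3 x 10^-6 M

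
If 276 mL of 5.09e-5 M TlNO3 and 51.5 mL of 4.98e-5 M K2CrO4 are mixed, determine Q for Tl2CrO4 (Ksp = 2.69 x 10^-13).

1.44 x 10^-14

Total volume = 276 + 51.5 = 327.5 mL.
[Tl^+] = 5.09 × 10^-5 × (276/327.5) = 4.290 × 10^-5 M
[CrO4^2-] = 4.98 × 10^-5 × (51.5/327.5) = 7.831 × 10^-6 M
Tl2CrO4(s) ⇌ 2 Tl^+ + CrO4^2-, so Q = [Tl^+]^2[CrO4^2-]
Q = (4.290 × 10^-5)^2(7.831 × 10^-6) = 1.44 × 10^-14
Q < Ksp, so no precipitate of Tl2CrO4 forms.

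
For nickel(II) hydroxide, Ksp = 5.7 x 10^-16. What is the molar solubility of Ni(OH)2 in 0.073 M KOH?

Ni(OH)2(s) ⇌ Ni^2+ + 2 OH^-
Ksp = [Ni^2+][OH^-]^2
If s mol/L dissolves here, [Ni^2+] = s, [OH^-] = 0.073 + 2s ≈ 0.073 (common-ion effect: OH^- is already 0.073 M).
Ksp ≈ s × (0.073)^2
s = 1.1 x 10^-13 M
Check: 2s = 2.1 × 10^-13 ≪ 0.073, so the approximation is valid.

s ≈ 1.1e-13 M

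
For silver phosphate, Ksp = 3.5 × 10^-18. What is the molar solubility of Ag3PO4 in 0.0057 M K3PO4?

Ag3PO4(s) ⇌ 3 Ag^+(aq) + PO4^3-(aq)
Ksp = [Ag^+]^3[PO4^3-]
Let s be the molar solubility in this solution. [Ag^+] = 3s, [PO4^3-] = 0.0057 + s ≈ 0.0057 (since PO4^3- from K3PO4 dominates).
Ksp ≈ (3s)^3 × 0.0057
s = 2.8 × 10^-6 M
Check: s = 2.8 × 10^-6 ≪ 0.0057, so the approximation is valid.

2.8e-6 M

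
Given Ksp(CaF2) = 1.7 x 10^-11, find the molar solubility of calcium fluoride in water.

s ≈ 1.6 × 10^-4 M

CaF2(s) <=> Ca^2+(aq) + 2 F^-(aq)
Ksp = [Ca^2+][F^-]^2
For each mole of CaF2 that dissolves: [Ca^2+] = s, [F^-] = 2s.
Ksp = s(2s)^2 = 4s^3
s = (1.7 x 10^-11 / 4)^(1/3) = 1.6 × 10^-4 M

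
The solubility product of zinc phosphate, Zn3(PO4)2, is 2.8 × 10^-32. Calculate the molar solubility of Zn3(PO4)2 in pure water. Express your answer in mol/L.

Zn3(PO4)2(s) <=> 3 Zn^2+(aq) + 2 PO4^3-(aq)
Ksp = [Zn^2+]^3[PO4^3-]^2
Let s = molar solubility. Then [Zn^2+] = 3s and [PO4^3-] = 2s.
So Ksp = (3s)^3 × (2s)^2 = 108s^5
s^5 = 2.8 × 10^-32 / 108, so s = 1.9 × 10^-7 M

s = 1.9e-7 M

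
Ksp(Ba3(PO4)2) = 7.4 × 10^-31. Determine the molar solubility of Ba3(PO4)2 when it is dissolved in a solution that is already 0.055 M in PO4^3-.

Ba3(PO4)2(s) <=> 3 Ba^2+ + 2 PO4^3-
Ksp = [Ba^2+]^3[PO4^3-]^2
Let s = moles of Ba3(PO4)2 that dissolve per litre. [Ba^2+] = 3s, [PO4^3-] = 0.055 + 2s ≈ 0.055 (since the PO4^3- already present dominates).
Ksp ≈ (3s)^3 × (0.055)^2
s = 2.1 × 10^-10 M
Check: 2s = 4.2 × 10^-10 ≪ 0.055, so the approximation is valid.

s = 2.1 × 10^-10 M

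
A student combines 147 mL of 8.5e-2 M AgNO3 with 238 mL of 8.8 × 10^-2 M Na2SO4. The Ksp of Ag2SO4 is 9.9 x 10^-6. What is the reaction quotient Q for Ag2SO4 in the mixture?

Total volume = 147 + 238 = 385 mL.
[Ag^+] = 8.5 x 10^-2 × (147/385) = 3.25 × 10^-2 M
[SO4^2-] = 8.8 × 10^-2 × (238/385) = 5.44 × 10^-2 M
Ag2SO4(s) ⇌ 2 Ag^+ + SO4^2-, so Q = [Ag^+]^2[SO4^2-]
Q = (3.25 x 10^-2)^2(5.44 × 10^-2) = 5.7 × 10^-5
Q > Ksp, so Ag2SO4 will precipitate.

Q ≈ 5.7e-5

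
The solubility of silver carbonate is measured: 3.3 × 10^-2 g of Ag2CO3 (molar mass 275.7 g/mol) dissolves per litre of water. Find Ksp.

6.9 × 10^-12

Molar solubility s = (3.3 x 10^-2 g/L) / (275.7 g/mol) = 1.20 × 10^-4 M.
Ag2CO3(s) ⇌ 2 Ag^+ + CO3^2-
If s mol/L of Ag2CO3 dissolves, [Ag^+] = 2s and [CO3^2-] = s.
Ksp = [Ag^+]^2[CO3^2-]
Ksp = (2s)^2s = 4s^3
With s = 1.20 × 10^-4: Ksp = 6.9 × 10^-12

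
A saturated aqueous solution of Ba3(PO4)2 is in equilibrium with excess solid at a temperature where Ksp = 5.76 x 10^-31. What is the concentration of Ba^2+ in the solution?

Ba3(PO4)2(s) ⇌ 3 Ba^2+(aq) + 2 PO4^3-(aq)
Ksp = [Ba^2+]^3[PO4^3-]^2
With molar solubility s: [Ba^2+] = 3s, [PO4^3-] = 2s.
Ksp = (3s)^3(2s)^2 = 108s^5
s^5 = 5.76 x 10^-31 / 108, so s = 3.511 × 10^-7 M
[Ba^2+] = 3s = 1.05 x 10^-6 M

[Ba^2+] = 1.05e-6 M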